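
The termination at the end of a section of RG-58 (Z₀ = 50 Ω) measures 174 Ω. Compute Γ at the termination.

Γ = (Z_L − Z_0)/(Z_L + Z_0) = (174 − 50)/(174 + 50) = 124/224

Γ = 0.554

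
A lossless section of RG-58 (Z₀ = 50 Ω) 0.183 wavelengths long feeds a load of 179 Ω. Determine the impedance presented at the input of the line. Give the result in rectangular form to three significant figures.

Z_in ≈ 16.5 − j20.3 Ω

βl = 2π × 0.183 = 65.9°
tan(βl) = tan(65.9°) = 2.23
Z_in = Z_0·(Z_L + jZ_0·tanβl)/(Z_0 + jZ_L·tanβl)
     = 50·(179 + j112)/(50 + j400)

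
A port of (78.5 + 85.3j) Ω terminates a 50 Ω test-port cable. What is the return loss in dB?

Γ = (28.5 + j85.3)/(128.5 + j85.3), |Γ| = 0.583
RL = −20·log₁₀|Γ| = −20·log₁₀(0.583)

RL ≈ 4.69 dB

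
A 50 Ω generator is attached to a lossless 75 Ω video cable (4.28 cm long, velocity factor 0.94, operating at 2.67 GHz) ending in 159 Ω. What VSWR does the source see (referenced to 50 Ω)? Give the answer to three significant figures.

VSWR ≈ 2.69

λ = v/f = 0.94·c / 2.67 GHz = 0.106 m
βl = 2π·l/λ = 2π × 0.405 = 146°
tan(βl) = -0.677
Z_in = Z_0·(Z_L + jZ_0·tanβl)/(Z_0 + jZ_L·tanβl) = 75.7 + j58 Ω
Γ_s = (Z_in − Z_s)/(Z_in + Z_s) = (25.7 + j58)/(126 + j58), |Γ_s| = 0.458
VSWR = (1 + |Γ_s|)/(1 − |Γ_s|)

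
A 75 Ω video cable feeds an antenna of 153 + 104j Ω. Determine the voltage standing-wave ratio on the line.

VSWR ≈ 3.16

Γ = (Z_L − Z_0)/(Z_L + Z_0) = (78 + j104)/(228 + j104)
|Γ| = 130/251 = 0.519
VSWR = (1 + |Γ|)/(1 − |Γ|) = 1.52/0.481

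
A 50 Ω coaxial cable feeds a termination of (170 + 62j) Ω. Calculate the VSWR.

Γ = (Z_L − Z_0)/(Z_L + Z_0) = (120 + j62)/(220 + j62)
|Γ| = 135/229 = 0.591
VSWR = (1 + |Γ|)/(1 − |Γ|) = 1.59/0.409

VSWR ≈ 3.89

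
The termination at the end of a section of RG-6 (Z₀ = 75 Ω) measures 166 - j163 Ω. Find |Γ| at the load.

Γ = (Z_L − Z_0)/(Z_L + Z_0) = (91 − j163)/(241 − j163)
|Γ| = 187/291

|Γ| ≈ 0.642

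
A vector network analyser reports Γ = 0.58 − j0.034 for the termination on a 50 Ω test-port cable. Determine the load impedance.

Z_L ≈ 187 − j19.1 Ω

Z_L = Z_0·(1 + Γ)/(1 − Γ) = 50·(1.58 − j0.034)/(0.42 + j0.034)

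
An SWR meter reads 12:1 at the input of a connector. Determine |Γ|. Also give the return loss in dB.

|Γ| ≈ 0.846; return loss ≈ 1.45 dB

|Γ| = (S − 1)/(S + 1) = (12 − 1)/(12 + 1) = 11/13
RL = −20·log₁₀|Γ| = −20·log₁₀(0.846)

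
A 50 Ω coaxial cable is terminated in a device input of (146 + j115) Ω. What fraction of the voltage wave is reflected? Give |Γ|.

|Γ| ≈ 0.659

Γ = (Z_L − Z_0)/(Z_L + Z_0) = (96 + j115)/(196 + j115)
|Γ| = 150/227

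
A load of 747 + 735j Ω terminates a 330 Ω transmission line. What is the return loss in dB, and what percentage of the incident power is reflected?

Γ = (417 + j735)/(1077 + j735), |Γ| = 0.648
RL = −20·log₁₀(0.648) = 3.77 dB
P_refl/P_inc = |Γ|² = 0.42

RL ≈ 3.77 dB; 42% of incident power reflected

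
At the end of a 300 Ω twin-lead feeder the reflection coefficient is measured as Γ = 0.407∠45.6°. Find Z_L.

Z_L = Z_0·(1 + Γ)/(1 − Γ) = 300·(1.28 + j0.291)/(0.715 − j0.291)

Z_L ≈ 420 + j293 Ω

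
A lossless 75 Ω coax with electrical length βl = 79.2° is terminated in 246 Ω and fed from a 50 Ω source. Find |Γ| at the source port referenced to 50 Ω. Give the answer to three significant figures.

tan(βl) = 5.24
Z_in = Z_0·(Z_L + jZ_0·tanβl)/(Z_0 + jZ_L·tanβl) = 23.6 − j12.9 Ω
Γ_s = (Z_in − Z_s)/(Z_in + Z_s) = (-26.4 − j12.9)/(73.6 − j12.9), |Γ_s| = 0.393

|Γ| ≈ 0.393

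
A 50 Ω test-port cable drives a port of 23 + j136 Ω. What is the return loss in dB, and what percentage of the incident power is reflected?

RL ≈ 0.932 dB; 80.7% of incident power reflected

Γ = (-27 + j136)/(73 + j136), |Γ| = 0.898
RL = −20·log₁₀(0.898) = 0.932 dB
P_refl/P_inc = |Γ|² = 0.807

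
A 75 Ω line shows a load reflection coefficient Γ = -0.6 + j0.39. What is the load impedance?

Z_L ≈ 13.5 + j21.6 Ω

Z_L = Z_0·(1 + Γ)/(1 − Γ) = 75·(0.4 + j0.39)/(1.6 − j0.39)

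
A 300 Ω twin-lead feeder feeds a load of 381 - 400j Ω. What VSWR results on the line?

VSWR ≈ 3.14

Γ = (Z_L − Z_0)/(Z_L + Z_0) = (81 − j400)/(681 − j400)
|Γ| = 408/790 = 0.517
VSWR = (1 + |Γ|)/(1 − |Γ|) = 1.52/0.483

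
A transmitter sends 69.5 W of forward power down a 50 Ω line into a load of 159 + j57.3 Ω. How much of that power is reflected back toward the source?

P_reflected ≈ 22.4 W

|Γ| = |(109 + j57.3)/(209 + j57.3)| = 0.568
|Γ|² = 0.323
P_refl = |Γ|²·P_inc = 22.4 W, P_del = (1 − |Γ|²)·P_inc = 47.1 W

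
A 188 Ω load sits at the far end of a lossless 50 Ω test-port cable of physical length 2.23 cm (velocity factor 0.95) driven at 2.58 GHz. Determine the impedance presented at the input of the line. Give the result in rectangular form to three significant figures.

Z_in ≈ 14.5 − j14.4 Ω

λ = v/f = 0.95·c / 2.58 GHz = 0.11 m
βl = 2π·l/λ = 2π × 0.202 = 72.7°
tan(βl) = tan(72.7°) = 3.21
Z_in = Z_0·(Z_L + jZ_0·tanβl)/(Z_0 + jZ_L·tanβl)
     = 50·(188 + j160)/(50 + j603)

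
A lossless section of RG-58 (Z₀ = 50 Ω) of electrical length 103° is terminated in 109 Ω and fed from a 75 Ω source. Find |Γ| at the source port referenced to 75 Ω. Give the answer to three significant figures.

tan(βl) = -4.33
Z_in = Z_0·(Z_L + jZ_0·tanβl)/(Z_0 + jZ_L·tanβl) = 23.9 + j9.01 Ω
Γ_s = (Z_in − Z_s)/(Z_in + Z_s) = (-51.1 + j9.01)/(98.9 + j9.01), |Γ_s| = 0.523

|Γ| ≈ 0.523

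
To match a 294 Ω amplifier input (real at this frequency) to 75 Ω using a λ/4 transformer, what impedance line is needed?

Z_qwt ≈ 148 Ω

Z_qwt = √(Z_0·R_L) = √(75 × 294) = √22050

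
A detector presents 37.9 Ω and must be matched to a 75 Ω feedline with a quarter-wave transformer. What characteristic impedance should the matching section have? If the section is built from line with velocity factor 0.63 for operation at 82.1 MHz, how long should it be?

Z_qwt = √(Z_0·R_L) = √(75 × 37.9) = √2842
λ = 0.63·c/f = 2.3 m, so l = λ/4 = 0.576 m

Z_qwt ≈ 53.3 Ω; length ≈ 57.6 cm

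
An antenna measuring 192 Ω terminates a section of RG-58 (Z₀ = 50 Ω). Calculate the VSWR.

Γ = (192 − 50)/(192 + 50) = 0.587
VSWR = (1 + 0.587)/(1 − 0.587)

VSWR ≈ 3.84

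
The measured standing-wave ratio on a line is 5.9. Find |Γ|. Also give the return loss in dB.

|Γ| = (S − 1)/(S + 1) = (5.9 − 1)/(5.9 + 1) = 4.9/6.9
RL = −20·log₁₀|Γ| = −20·log₁₀(0.71)

|Γ| ≈ 0.71; return loss ≈ 2.97 dB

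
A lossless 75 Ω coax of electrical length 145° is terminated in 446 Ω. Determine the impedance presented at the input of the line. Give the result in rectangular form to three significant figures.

Z_in ≈ 36.2 + j98.4 Ω

tan(βl) = tan(145°) = -0.7
Z_in = Z_0·(Z_L + jZ_0·tanβl)/(Z_0 + jZ_L·tanβl)
     = 75·(446 − j52.5)/(75 − j312)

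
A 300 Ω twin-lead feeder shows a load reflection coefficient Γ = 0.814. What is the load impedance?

Z_L ≈ 2930 Ω

Z_L = Z_0·(1 + Γ)/(1 − Γ) = 300·(1.81)/(0.186)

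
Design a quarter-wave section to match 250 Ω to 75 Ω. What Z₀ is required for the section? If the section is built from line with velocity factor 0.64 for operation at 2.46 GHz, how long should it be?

Z_qwt = √(Z_0·R_L) = √(75 × 250) = √18750
λ = 0.64·c/f = 0.078 m, so l = λ/4 = 0.0195 m

Z_qwt ≈ 137 Ω; length ≈ 1.95 cm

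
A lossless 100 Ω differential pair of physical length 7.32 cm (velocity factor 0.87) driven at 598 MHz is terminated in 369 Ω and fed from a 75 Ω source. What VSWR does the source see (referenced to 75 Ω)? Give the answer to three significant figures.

VSWR ≈ 3.31

λ = v/f = 0.87·c / 598 MHz = 0.436 m
βl = 2π·l/λ = 2π × 0.168 = 60.4°
tan(βl) = 1.76
Z_in = Z_0·(Z_L + jZ_0·tanβl)/(Z_0 + jZ_L·tanβl) = 35 − j51.5 Ω
Γ_s = (Z_in − Z_s)/(Z_in + Z_s) = (-40 − j51.5)/(110 − j51.5), |Γ_s| = 0.536
VSWR = (1 + |Γ_s|)/(1 − |Γ_s|)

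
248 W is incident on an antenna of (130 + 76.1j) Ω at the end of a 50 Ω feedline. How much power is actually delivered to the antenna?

|Γ| = |(80 + j76.1)/(180 + j76.1)| = 0.565
|Γ|² = 0.319
P_refl = |Γ|²·P_inc = 79.2 W, P_del = (1 − |Γ|²)·P_inc = 169 W

P_delivered ≈ 169 W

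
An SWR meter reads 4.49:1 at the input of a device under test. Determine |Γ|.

|Γ| = (S − 1)/(S + 1) = (4.49 − 1)/(4.49 + 1) = 3.49/5.49

|Γ| ≈ 0.636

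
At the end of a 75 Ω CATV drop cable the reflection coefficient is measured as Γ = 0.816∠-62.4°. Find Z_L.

Z_L ≈ 27.5 − j119 Ω

Z_L = Z_0·(1 + Γ)/(1 − Γ) = 75·(1.38 − j0.723)/(0.622 + j0.723)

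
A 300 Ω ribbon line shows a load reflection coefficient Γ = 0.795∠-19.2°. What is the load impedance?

Z_L = Z_0·(1 + Γ)/(1 − Γ) = 300·(1.75 − j0.261)/(0.249 + j0.261)

Z_L ≈ 846 − j1200 Ω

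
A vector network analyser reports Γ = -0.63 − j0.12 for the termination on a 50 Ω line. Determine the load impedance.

Z_L ≈ 11 − j4.49 Ω

Z_L = Z_0·(1 + Γ)/(1 − Γ) = 50·(0.37 − j0.12)/(1.63 + j0.12)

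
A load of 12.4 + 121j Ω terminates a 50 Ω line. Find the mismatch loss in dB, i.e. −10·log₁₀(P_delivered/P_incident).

Γ = (-37.6 + j121)/(62.4 + j121), |Γ| = 0.931
|Γ|² = 0.866, so P_del/P_inc = 1 − |Γ|² = 0.134
ML = −10·log₁₀(1 − |Γ|²)

mismatch loss ≈ 8.74 dB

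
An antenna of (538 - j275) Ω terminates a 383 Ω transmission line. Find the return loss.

Γ = (155 − j275)/(921 − j275), |Γ| = 0.328
RL = −20·log₁₀|Γ| = −20·log₁₀(0.328)

RL ≈ 9.67 dB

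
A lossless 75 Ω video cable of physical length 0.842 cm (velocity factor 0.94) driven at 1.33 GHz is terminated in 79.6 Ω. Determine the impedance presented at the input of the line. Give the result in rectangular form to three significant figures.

Z_in ≈ 79 − j2.25 Ω

λ = v/f = 0.94·c / 1.33 GHz = 0.212 m
βl = 2π·l/λ = 2π × 0.0397 = 14.3°
tan(βl) = tan(14.3°) = 0.255
Z_in = Z_0·(Z_L + jZ_0·tanβl)/(Z_0 + jZ_L·tanβl)
     = 75·(79.6 + j19.1)/(75 + j20.3)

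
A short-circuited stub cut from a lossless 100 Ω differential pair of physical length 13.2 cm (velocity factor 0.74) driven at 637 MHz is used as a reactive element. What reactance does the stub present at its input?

X_in ≈ -95.4 Ω (capacitive)

λ = v/f = 0.74·c / 637 MHz = 0.349 m
βl = 2π·l/λ = 2π × 0.379 = 136°
tan(βl) = -0.954
For a short-circuited stub, Z_in = jZ_0·tan(βl)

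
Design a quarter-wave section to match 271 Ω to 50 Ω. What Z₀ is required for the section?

Z_qwt ≈ 116 Ω

Z_qwt = √(Z_0·R_L) = √(50 × 271) = √13550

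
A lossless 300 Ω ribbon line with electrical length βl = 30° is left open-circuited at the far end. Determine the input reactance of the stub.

X_in ≈ -520 Ω (capacitive)

tan(βl) = 0.577
For an open-circuited stub, Z_in = −jZ_0·cot(βl) = −jZ_0/tan(βl)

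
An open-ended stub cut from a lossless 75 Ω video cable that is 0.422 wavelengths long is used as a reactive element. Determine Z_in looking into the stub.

Z_in ≈ +j141 Ω

βl = 2π × 0.422 = 152°
tan(βl) = -0.534
For an open-ended stub, Z_in = −jZ_0·cot(βl) = −jZ_0/tan(βl)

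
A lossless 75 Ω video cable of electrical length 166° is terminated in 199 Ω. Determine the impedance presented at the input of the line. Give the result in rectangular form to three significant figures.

tan(βl) = tan(166°) = -0.249
Z_in = Z_0·(Z_L + jZ_0·tanβl)/(Z_0 + jZ_L·tanβl)
     = 75·(199 − j18.7)/(75 − j49.6)

Z_in ≈ 147 + j78.6 Ω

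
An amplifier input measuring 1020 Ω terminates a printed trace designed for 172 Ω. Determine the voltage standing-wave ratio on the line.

Γ = (1020 − 172)/(1020 + 172) = 0.711
VSWR = (1 + 0.711)/(1 − 0.711)

VSWR ≈ 5.93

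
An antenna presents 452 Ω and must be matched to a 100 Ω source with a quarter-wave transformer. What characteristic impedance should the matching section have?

Z_qwt = √(Z_0·R_L) = √(100 × 452) = √45200

Z_qwt ≈ 213 Ω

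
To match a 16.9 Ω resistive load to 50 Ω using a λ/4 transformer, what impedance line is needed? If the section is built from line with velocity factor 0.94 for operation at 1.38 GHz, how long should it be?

Z_qwt = √(Z_0·R_L) = √(50 × 16.9) = √845
λ = 0.94·c/f = 0.204 m, so l = λ/4 = 0.0511 m

Z_qwt ≈ 29.1 Ω; length ≈ 5.11 cm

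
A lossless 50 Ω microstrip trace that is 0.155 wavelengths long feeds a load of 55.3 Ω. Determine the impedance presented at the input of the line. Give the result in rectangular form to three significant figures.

Z_in ≈ 48 − j4.5 Ω

βl = 2π × 0.155 = 55.8°
tan(βl) = tan(55.8°) = 1.47
Z_in = Z_0·(Z_L + jZ_0·tanβl)/(Z_0 + jZ_L·tanβl)
     = 50·(55.3 + j73.6)/(50 + j81.4)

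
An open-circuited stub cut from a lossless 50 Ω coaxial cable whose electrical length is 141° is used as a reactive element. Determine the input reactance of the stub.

X_in ≈ 61.7 Ω (inductive)

tan(βl) = -0.81
For an open-circuited stub, Z_in = −jZ_0·cot(βl) = −jZ_0/tan(βl)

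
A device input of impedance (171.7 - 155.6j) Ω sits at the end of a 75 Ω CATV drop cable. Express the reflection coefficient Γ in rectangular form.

Γ = (Z_L − Z_0)/(Z_L + Z_0) = (96.7 − j155.6)/(246.7 − j155.6)

Γ ≈ 0.565 − j0.274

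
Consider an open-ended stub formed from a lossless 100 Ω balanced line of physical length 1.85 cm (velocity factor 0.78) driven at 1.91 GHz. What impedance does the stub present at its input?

λ = v/f = 0.78·c / 1.91 GHz = 0.123 m
βl = 2π·l/λ = 2π × 0.151 = 54.4°
tan(βl) = 1.39
For an open-ended stub, Z_in = −jZ_0·cot(βl) = −jZ_0/tan(βl)

Z_in ≈ −j71.7 Ω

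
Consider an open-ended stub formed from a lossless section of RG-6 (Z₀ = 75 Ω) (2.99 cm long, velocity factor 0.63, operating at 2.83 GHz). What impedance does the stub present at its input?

Z_in ≈ +j220 Ω

λ = v/f = 0.63·c / 2.83 GHz = 0.0668 m
βl = 2π·l/λ = 2π × 0.448 = 161°
tan(βl) = -0.341
For an open-ended stub, Z_in = −jZ_0·cot(βl) = −jZ_0/tan(βl)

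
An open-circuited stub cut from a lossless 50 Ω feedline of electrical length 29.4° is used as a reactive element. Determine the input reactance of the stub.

tan(βl) = 0.563
For an open-circuited stub, Z_in = −jZ_0·cot(βl) = −jZ_0/tan(βl)

X_in ≈ -88.7 Ω (capacitive)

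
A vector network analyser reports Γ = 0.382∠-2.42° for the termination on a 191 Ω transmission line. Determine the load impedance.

Z_L ≈ 426 − j16.1 Ω

Z_L = Z_0·(1 + Γ)/(1 − Γ) = 191·(1.38 − j0.0161)/(0.618 + j0.0161)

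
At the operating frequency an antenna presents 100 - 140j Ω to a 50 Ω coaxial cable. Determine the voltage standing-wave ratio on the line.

VSWR ≈ 6.26

Γ = (Z_L − Z_0)/(Z_L + Z_0) = (50 − j140)/(150 − j140)
|Γ| = 149/205 = 0.725
VSWR = (1 + |Γ|)/(1 − |Γ|) = 1.72/0.275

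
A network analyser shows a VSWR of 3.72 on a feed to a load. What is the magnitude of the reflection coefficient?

|Γ| = (S − 1)/(S + 1) = (3.72 − 1)/(3.72 + 1) = 2.72/4.72

|Γ| ≈ 0.576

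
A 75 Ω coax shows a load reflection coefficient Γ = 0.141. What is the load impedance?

Z_L ≈ 99.6 Ω

Z_L = Z_0·(1 + Γ)/(1 − Γ) = 75·(1.14)/(0.859)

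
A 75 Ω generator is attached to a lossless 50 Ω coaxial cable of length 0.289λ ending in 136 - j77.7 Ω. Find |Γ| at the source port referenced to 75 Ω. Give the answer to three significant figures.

βl = 2π × 0.289 = 104°
tan(βl) = -4
Z_in = Z_0·(Z_L + jZ_0·tanβl)/(Z_0 + jZ_L·tanβl) = 15.9 + j20.1 Ω
Γ_s = (Z_in − Z_s)/(Z_in + Z_s) = (-59.1 + j20.1)/(90.9 + j20.1), |Γ_s| = 0.671

|Γ| ≈ 0.671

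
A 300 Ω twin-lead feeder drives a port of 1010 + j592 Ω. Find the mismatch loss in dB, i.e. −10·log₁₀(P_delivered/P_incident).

Γ = (710 + j592)/(1310 + j592), |Γ| = 0.643
|Γ|² = 0.414, so P_del/P_inc = 1 − |Γ|² = 0.586
ML = −10·log₁₀(1 − |Γ|²)

mismatch loss ≈ 2.32 dB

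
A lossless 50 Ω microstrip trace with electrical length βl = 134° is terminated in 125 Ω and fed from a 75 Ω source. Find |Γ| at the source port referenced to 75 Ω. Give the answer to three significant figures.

tan(βl) = -1.04
Z_in = Z_0·(Z_L + jZ_0·tanβl)/(Z_0 + jZ_L·tanβl) = 33.6 + j35.3 Ω
Γ_s = (Z_in − Z_s)/(Z_in + Z_s) = (-41.4 + j35.3)/(109 + j35.3), |Γ_s| = 0.476

|Γ| ≈ 0.476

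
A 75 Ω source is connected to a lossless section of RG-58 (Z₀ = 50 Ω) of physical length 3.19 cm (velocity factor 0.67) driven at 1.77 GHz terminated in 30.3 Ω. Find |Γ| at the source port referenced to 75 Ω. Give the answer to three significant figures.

λ = v/f = 0.67·c / 1.77 GHz = 0.114 m
βl = 2π·l/λ = 2π × 0.281 = 101°
tan(βl) = -5.08
Z_in = Z_0·(Z_L + jZ_0·tanβl)/(Z_0 + jZ_L·tanβl) = 77.5 − j15.3 Ω
Γ_s = (Z_in − Z_s)/(Z_in + Z_s) = (2.53 − j15.3)/(153 − j15.3), |Γ_s| = 0.101

|Γ| ≈ 0.101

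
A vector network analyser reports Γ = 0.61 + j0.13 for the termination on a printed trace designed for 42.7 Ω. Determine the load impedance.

Z_L ≈ 154 + j65.7 Ω

Z_L = Z_0·(1 + Γ)/(1 − Γ) = 42.7·(1.61 + j0.13)/(0.39 − j0.13)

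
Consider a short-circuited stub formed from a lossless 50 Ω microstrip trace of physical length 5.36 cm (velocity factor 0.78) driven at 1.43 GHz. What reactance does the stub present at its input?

λ = v/f = 0.78·c / 1.43 GHz = 0.164 m
βl = 2π·l/λ = 2π × 0.328 = 118°
tan(βl) = -1.89
For a short-circuited stub, Z_in = jZ_0·tan(βl)

X_in ≈ -94.4 Ω (capacitive)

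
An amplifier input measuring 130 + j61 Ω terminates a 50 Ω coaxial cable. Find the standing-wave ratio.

VSWR ≈ 3.25

Γ = (Z_L − Z_0)/(Z_L + Z_0) = (80 + j61)/(180 + j61)
|Γ| = 101/190 = 0.529
VSWR = (1 + |Γ|)/(1 − |Γ|) = 1.53/0.471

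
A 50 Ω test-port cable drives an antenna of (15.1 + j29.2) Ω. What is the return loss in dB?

Γ = (-34.9 + j29.2)/(65.1 + j29.2), |Γ| = 0.638
RL = −20·log₁₀|Γ| = −20·log₁₀(0.638)

RL ≈ 3.91 dB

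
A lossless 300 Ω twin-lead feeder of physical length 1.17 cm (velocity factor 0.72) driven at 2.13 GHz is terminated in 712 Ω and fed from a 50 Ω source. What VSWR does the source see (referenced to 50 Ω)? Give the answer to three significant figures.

VSWR ≈ 9.2

λ = v/f = 0.72·c / 2.13 GHz = 0.101 m
βl = 2π·l/λ = 2π × 0.115 = 41.5°
tan(βl) = 0.886
Z_in = Z_0·(Z_L + jZ_0·tanβl)/(Z_0 + jZ_L·tanβl) = 234 − j227 Ω
Γ_s = (Z_in − Z_s)/(Z_in + Z_s) = (184 − j227)/(284 − j227), |Γ_s| = 0.804
VSWR = (1 + |Γ_s|)/(1 − |Γ_s|)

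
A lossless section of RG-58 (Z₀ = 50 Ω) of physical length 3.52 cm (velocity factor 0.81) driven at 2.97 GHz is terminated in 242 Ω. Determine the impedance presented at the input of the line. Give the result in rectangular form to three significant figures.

λ = v/f = 0.81·c / 2.97 GHz = 0.0818 m
βl = 2π·l/λ = 2π × 0.43 = 155°
tan(βl) = tan(155°) = -0.469
Z_in = Z_0·(Z_L + jZ_0·tanβl)/(Z_0 + jZ_L·tanβl)
     = 50·(242 − j23.4)/(50 − j113)

Z_in ≈ 48 + j85.5 Ω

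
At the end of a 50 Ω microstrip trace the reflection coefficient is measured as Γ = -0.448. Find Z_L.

Z_L ≈ 19.1 Ω

Z_L = Z_0·(1 + Γ)/(1 − Γ) = 50·(0.552)/(1.45)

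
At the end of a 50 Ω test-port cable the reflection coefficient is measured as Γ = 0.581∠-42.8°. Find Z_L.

Z_L = Z_0·(1 + Γ)/(1 − Γ) = 50·(1.43 − j0.395)/(0.574 + j0.395)

Z_L ≈ 68.3 − j81.4 Ω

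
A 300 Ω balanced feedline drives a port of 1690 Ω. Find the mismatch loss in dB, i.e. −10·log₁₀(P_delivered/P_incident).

Γ = (1690 − 300)/(1690 + 300) = 0.698
|Γ|² = 0.488, so P_del/P_inc = 1 − |Γ|² = 0.512
ML = −10·log₁₀(1 − |Γ|²)

mismatch loss ≈ 2.91 dB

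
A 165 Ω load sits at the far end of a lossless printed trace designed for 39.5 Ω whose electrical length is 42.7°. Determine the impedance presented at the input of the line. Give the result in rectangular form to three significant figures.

tan(βl) = tan(42.7°) = 0.923
Z_in = Z_0·(Z_L + jZ_0·tanβl)/(Z_0 + jZ_L·tanβl)
     = 39.5·(165 + j36.4)/(39.5 + j152)

Z_in ≈ 19.3 − j37.8 Ω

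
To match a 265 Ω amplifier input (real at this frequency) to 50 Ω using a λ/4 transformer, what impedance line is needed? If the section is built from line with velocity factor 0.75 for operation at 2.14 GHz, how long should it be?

Z_qwt ≈ 115 Ω; length ≈ 2.63 cm

Z_qwt = √(Z_0·R_L) = √(50 × 265) = √13250
λ = 0.75·c/f = 0.105 m, so l = λ/4 = 0.0263 m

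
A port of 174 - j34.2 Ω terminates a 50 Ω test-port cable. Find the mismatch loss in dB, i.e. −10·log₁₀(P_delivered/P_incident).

mismatch loss ≈ 1.69 dB

Γ = (124 − j34.2)/(224 − j34.2), |Γ| = 0.568
|Γ|² = 0.322, so P_del/P_inc = 1 − |Γ|² = 0.678
ML = −10·log₁₀(1 − |Γ|²)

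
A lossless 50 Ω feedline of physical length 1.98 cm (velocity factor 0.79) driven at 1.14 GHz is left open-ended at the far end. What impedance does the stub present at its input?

λ = v/f = 0.79·c / 1.14 GHz = 0.208 m
βl = 2π·l/λ = 2π × 0.0952 = 34.3°
tan(βl) = 0.682
For an open-ended stub, Z_in = −jZ_0·cot(βl) = −jZ_0/tan(βl)

Z_in ≈ −j73.3 Ω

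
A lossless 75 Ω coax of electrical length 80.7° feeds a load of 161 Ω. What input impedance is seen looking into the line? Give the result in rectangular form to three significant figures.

tan(βl) = tan(80.7°) = 6.11
Z_in = Z_0·(Z_L + jZ_0·tanβl)/(Z_0 + jZ_L·tanβl)
     = 75·(161 + j458)/(75 + j983)

Z_in ≈ 35.7 − j9.56 Ω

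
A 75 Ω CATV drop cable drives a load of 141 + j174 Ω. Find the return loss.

Γ = (66 + j174)/(216 + j174), |Γ| = 0.671
RL = −20·log₁₀|Γ| = −20·log₁₀(0.671)

RL ≈ 3.47 dB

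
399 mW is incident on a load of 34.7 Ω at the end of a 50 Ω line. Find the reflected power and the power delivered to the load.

P_reflected ≈ 13 mW; P_delivered ≈ 386 mW

Γ = (34.7 − 50)/(34.7 + 50) = -0.181
|Γ|² = 0.0326
P_refl = |Γ|²·P_inc = 13 mW, P_del = (1 − |Γ|²)·P_inc = 386 mW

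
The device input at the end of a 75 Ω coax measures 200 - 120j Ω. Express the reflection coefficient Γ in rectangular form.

Γ ≈ 0.542 − j0.2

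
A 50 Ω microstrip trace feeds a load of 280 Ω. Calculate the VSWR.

Γ = (280 − 50)/(280 + 50) = 0.697
VSWR = (1 + 0.697)/(1 − 0.697)

VSWR ≈ 5.6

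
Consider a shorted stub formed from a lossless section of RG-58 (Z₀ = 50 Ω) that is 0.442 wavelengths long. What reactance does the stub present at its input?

X_in ≈ -19.1 Ω (capacitive)

βl = 2π × 0.442 = 159°
tan(βl) = -0.381
For a shorted stub, Z_in = jZ_0·tan(βl)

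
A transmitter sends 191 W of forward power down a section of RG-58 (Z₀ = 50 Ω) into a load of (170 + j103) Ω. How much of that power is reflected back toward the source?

|Γ| = |(120 + j103)/(220 + j103)| = 0.651
|Γ|² = 0.424
P_refl = |Γ|²·P_inc = 80.9 W, P_del = (1 − |Γ|²)·P_inc = 110 W

P_reflected ≈ 80.9 W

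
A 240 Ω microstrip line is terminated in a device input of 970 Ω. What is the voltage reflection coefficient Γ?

Γ = (Z_L − Z_0)/(Z_L + Z_0) = (970 − 240)/(970 + 240) = 730/1210

Γ = 0.603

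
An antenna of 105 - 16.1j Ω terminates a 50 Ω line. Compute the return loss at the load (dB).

Γ = (55 − j16.1)/(155 − j16.1), |Γ| = 0.368
RL = −20·log₁₀|Γ| = −20·log₁₀(0.368)

RL ≈ 8.69 dB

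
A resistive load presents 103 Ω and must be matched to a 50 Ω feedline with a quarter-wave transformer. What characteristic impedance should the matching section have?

Z_qwt ≈ 71.8 Ω

Z_qwt = √(Z_0·R_L) = √(50 × 103) = √5150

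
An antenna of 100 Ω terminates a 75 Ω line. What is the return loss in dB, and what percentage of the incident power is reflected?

Γ = (100 − 75)/(100 + 75) = 0.143
RL = −20·log₁₀(0.143) = 16.9 dB
P_refl/P_inc = |Γ|² = 0.0204

RL ≈ 16.9 dB; 2.04% of incident power reflected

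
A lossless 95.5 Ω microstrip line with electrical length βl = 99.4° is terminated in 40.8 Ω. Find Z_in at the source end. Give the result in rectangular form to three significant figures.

Z_in ≈ 200 − j61.6 Ω

tan(βl) = tan(99.4°) = -6.04
Z_in = Z_0·(Z_L + jZ_0·tanβl)/(Z_0 + jZ_L·tanβl)
     = 95.5·(40.8 − j577)/(95.5 − j246)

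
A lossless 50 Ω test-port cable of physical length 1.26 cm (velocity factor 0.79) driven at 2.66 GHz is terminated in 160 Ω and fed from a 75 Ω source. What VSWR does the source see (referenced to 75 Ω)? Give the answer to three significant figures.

VSWR ≈ 3.79

λ = v/f = 0.79·c / 2.66 GHz = 0.0891 m
βl = 2π·l/λ = 2π × 0.141 = 50.9°
tan(βl) = 1.23
Z_in = Z_0·(Z_L + jZ_0·tanβl)/(Z_0 + jZ_L·tanβl) = 24.4 − j34.4 Ω
Γ_s = (Z_in − Z_s)/(Z_in + Z_s) = (-50.6 − j34.4)/(99.4 − j34.4), |Γ_s| = 0.582
VSWR = (1 + |Γ_s|)/(1 − |Γ_s|)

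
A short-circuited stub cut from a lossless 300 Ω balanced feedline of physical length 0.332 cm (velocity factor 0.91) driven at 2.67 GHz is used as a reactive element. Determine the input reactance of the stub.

λ = v/f = 0.91·c / 2.67 GHz = 0.102 m
βl = 2π·l/λ = 2π × 0.0325 = 11.7°
tan(βl) = 0.207
For a short-circuited stub, Z_in = jZ_0·tan(βl)

X_in ≈ 62.1 Ω (inductive)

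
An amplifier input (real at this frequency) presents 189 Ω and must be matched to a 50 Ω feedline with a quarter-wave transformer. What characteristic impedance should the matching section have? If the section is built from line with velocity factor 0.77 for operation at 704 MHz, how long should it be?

Z_qwt ≈ 97.2 Ω; length ≈ 8.2 cm

Z_qwt = √(Z_0·R_L) = √(50 × 189) = √9450
λ = 0.77·c/f = 0.328 m, so l = λ/4 = 0.082 m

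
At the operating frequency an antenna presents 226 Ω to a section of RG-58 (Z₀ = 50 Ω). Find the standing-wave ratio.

VSWR ≈ 4.52

Γ = (226 − 50)/(226 + 50) = 0.638
VSWR = (1 + 0.638)/(1 − 0.638)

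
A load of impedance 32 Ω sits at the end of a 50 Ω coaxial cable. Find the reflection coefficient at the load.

Γ = (Z_L − Z_0)/(Z_L + Z_0) = (32 − 50)/(32 + 50) = -18/82

Γ = -0.22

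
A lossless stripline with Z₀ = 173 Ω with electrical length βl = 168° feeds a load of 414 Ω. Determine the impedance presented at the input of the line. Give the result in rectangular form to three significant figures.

Z_in ≈ 344 + j138 Ω

tan(βl) = tan(168°) = -0.213
Z_in = Z_0·(Z_L + jZ_0·tanβl)/(Z_0 + jZ_L·tanβl)
     = 173·(414 − j36.8)/(173 − j88)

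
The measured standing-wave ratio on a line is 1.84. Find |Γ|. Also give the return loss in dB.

|Γ| ≈ 0.296; return loss ≈ 10.6 dB

|Γ| = (S − 1)/(S + 1) = (1.84 − 1)/(1.84 + 1) = 0.84/2.84
RL = −20·log₁₀|Γ| = −20·log₁₀(0.296)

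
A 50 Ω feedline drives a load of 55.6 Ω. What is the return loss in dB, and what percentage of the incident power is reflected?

Γ = (55.6 − 50)/(55.6 + 50) = 0.053
RL = −20·log₁₀(0.053) = 25.5 dB
P_refl/P_inc = |Γ|² = 0.00281

RL ≈ 25.5 dB; 0.281% of incident power reflected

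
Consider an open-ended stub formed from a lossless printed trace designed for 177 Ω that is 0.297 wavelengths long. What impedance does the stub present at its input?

Z_in ≈ +j53.8 Ω

βl = 2π × 0.297 = 107°
tan(βl) = -3.29
For an open-ended stub, Z_in = −jZ_0·cot(βl) = −jZ_0/tan(βl)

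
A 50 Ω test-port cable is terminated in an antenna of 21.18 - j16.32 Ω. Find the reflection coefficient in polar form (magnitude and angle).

Γ ≈ 0.454 ∠ -138°

Γ = (Z_L − Z_0)/(Z_L + Z_0) = (-28.82 − j16.32)/(71.18 − j16.32)
|Γ| = 33.1/73 = 0.454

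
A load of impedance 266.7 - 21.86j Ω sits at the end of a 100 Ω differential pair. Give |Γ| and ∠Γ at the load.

Γ ≈ 0.458 ∠ -4.06°

Γ = (Z_L − Z_0)/(Z_L + Z_0) = (166.7 − j21.86)/(366.7 − j21.86)
|Γ| = 168/367 = 0.458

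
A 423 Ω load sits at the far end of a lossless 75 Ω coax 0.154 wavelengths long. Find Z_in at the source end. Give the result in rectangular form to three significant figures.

Z_in ≈ 19.3 − j49.3 Ω

βl = 2π × 0.154 = 55.4°
tan(βl) = tan(55.4°) = 1.45
Z_in = Z_0·(Z_L + jZ_0·tanβl)/(Z_0 + jZ_L·tanβl)
     = 75·(423 + j109)/(75 + j614)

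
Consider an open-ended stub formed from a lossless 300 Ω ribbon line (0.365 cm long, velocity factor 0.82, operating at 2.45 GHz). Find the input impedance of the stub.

Z_in ≈ −j1290 Ω

λ = v/f = 0.82·c / 2.45 GHz = 0.1 m
βl = 2π·l/λ = 2π × 0.0364 = 13.1°
tan(βl) = 0.232
For an open-ended stub, Z_in = −jZ_0·cot(βl) = −jZ_0/tan(βl)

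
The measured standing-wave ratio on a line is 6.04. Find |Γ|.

|Γ| = (S − 1)/(S + 1) = (6.04 − 1)/(6.04 + 1) = 5.04/7.04

|Γ| ≈ 0.716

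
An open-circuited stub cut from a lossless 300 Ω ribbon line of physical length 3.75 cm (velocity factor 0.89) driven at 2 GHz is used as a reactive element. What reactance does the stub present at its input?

λ = v/f = 0.89·c / 2 GHz = 0.134 m
βl = 2π·l/λ = 2π × 0.281 = 101°
tan(βl) = -5.09
For an open-circuited stub, Z_in = −jZ_0·cot(βl) = −jZ_0/tan(βl)

X_in ≈ 59 Ω (inductive)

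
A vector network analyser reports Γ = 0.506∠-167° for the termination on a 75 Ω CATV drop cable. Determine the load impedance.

Z_L ≈ 24.9 − j7.62 Ω

Z_L = Z_0·(1 + Γ)/(1 − Γ) = 75·(0.507 − j0.114)/(1.49 + j0.114)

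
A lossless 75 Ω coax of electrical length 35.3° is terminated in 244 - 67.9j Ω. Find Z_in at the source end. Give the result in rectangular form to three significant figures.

Z_in ≈ 45.8 − j73.3 Ω

tan(βl) = tan(35.3°) = 0.708
Z_in = Z_0·(Z_L + jZ_0·tanβl)/(Z_0 + jZ_L·tanβl)
     = 75·(244 − j14.8)/(123 + j173)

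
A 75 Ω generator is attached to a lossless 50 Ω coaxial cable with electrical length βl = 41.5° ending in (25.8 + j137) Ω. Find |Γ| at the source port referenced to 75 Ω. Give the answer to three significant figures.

|Γ| ≈ 0.86

tan(βl) = 0.885
Z_in = Z_0·(Z_L + jZ_0·tanβl)/(Z_0 + jZ_L·tanβl) = 20.6 − j121 Ω
Γ_s = (Z_in − Z_s)/(Z_in + Z_s) = (-54.4 − j121)/(95.6 − j121), |Γ_s| = 0.86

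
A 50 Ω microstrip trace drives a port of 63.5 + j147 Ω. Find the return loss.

RL ≈ 1.99 dB

Γ = (13.5 + j147)/(113.5 + j147), |Γ| = 0.795
RL = −20·log₁₀|Γ| = −20·log₁₀(0.795)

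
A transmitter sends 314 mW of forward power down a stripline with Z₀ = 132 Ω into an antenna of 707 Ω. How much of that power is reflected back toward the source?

P_reflected ≈ 147 mW

Γ = (707 − 132)/(707 + 132) = 0.685
|Γ|² = 0.47
P_refl = |Γ|²·P_inc = 147 mW, P_del = (1 − |Γ|²)·P_inc = 167 mW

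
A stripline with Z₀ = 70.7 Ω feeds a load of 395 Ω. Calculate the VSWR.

Γ = (395 − 70.7)/(395 + 70.7) = 0.696
VSWR = (1 + 0.696)/(1 − 0.696)

VSWR ≈ 5.59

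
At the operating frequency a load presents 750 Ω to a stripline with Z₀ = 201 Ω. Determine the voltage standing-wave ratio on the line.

VSWR ≈ 3.73

Γ = (750 − 201)/(750 + 201) = 0.577
VSWR = (1 + 0.577)/(1 − 0.577)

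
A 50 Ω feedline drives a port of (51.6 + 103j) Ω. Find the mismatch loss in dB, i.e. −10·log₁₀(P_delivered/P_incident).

Γ = (1.6 + j103)/(101.6 + j103), |Γ| = 0.712
|Γ|² = 0.507, so P_del/P_inc = 1 − |Γ|² = 0.493
ML = −10·log₁₀(1 − |Γ|²)

mismatch loss ≈ 3.07 dB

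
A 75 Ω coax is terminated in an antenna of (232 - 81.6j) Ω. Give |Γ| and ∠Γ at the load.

Γ ≈ 0.557 ∠ -12.6°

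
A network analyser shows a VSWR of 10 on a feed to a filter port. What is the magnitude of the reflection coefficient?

|Γ| ≈ 0.818

|Γ| = (S − 1)/(S + 1) = (10 − 1)/(10 + 1) = 9/11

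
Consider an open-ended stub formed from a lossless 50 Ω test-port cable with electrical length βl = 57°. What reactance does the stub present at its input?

X_in ≈ -32.5 Ω (capacitive)

tan(βl) = 1.54
For an open-ended stub, Z_in = −jZ_0·cot(βl) = −jZ_0/tan(βl)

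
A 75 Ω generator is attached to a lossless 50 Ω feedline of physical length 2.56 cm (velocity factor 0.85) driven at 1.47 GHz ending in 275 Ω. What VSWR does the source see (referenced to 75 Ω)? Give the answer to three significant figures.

λ = v/f = 0.85·c / 1.47 GHz = 0.173 m
βl = 2π·l/λ = 2π × 0.148 = 53.1°
tan(βl) = 1.33
Z_in = Z_0·(Z_L + jZ_0·tanβl)/(Z_0 + jZ_L·tanβl) = 13.9 − j35.6 Ω
Γ_s = (Z_in − Z_s)/(Z_in + Z_s) = (-61.1 − j35.6)/(88.9 − j35.6), |Γ_s| = 0.738
VSWR = (1 + |Γ_s|)/(1 − |Γ_s|)

VSWR ≈ 6.62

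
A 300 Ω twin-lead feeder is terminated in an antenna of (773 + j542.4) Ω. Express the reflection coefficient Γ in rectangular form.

Γ = (Z_L − Z_0)/(Z_L + Z_0) = (473 + j542.4)/(1073 + j542.4)

Γ ≈ 0.555 + j0.225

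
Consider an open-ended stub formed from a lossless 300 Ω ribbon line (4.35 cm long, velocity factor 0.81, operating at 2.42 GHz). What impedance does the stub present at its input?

Z_in ≈ +j672 Ω

λ = v/f = 0.81·c / 2.42 GHz = 0.1 m
βl = 2π·l/λ = 2π × 0.433 = 156°
tan(βl) = -0.446
For an open-ended stub, Z_in = −jZ_0·cot(βl) = −jZ_0/tan(βl)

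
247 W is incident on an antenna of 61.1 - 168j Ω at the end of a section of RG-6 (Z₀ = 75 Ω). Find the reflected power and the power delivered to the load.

P_reflected ≈ 150 W; P_delivered ≈ 96.9 W

|Γ| = |(-13.9 − j168)/(136.1 − j168)| = 0.78
|Γ|² = 0.608
P_refl = |Γ|²·P_inc = 150 W, P_del = (1 − |Γ|²)·P_inc = 96.9 W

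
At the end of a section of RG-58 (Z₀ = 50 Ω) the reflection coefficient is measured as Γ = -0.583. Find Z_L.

Z_L ≈ 13.2 Ω

Z_L = Z_0·(1 + Γ)/(1 − Γ) = 50·(0.417)/(1.58)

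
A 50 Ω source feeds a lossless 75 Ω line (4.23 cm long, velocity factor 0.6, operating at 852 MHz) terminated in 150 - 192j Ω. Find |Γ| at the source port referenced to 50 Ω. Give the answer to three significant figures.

λ = v/f = 0.6·c / 852 MHz = 0.211 m
βl = 2π·l/λ = 2π × 0.2 = 72.1°
tan(βl) = 3.09
Z_in = Z_0·(Z_L + jZ_0·tanβl)/(Z_0 + jZ_L·tanβl) = 13.5 − j4.86 Ω
Γ_s = (Z_in − Z_s)/(Z_in + Z_s) = (-36.5 − j4.86)/(63.5 − j4.86), |Γ_s| = 0.579

|Γ| ≈ 0.579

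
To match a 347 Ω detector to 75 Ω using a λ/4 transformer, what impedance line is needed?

Z_qwt ≈ 161 Ω

Z_qwt = √(Z_0·R_L) = √(75 × 347) = √26020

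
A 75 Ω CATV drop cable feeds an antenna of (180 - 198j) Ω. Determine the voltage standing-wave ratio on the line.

VSWR ≈ 5.54

Γ = (Z_L − Z_0)/(Z_L + Z_0) = (105 − j198)/(255 − j198)
|Γ| = 224/323 = 0.694
VSWR = (1 + |Γ|)/(1 − |Γ|) = 1.69/0.306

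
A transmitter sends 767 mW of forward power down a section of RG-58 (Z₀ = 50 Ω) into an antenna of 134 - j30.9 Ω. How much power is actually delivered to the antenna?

P_delivered ≈ 590 mW

|Γ| = |(84 − j30.9)/(184 − j30.9)| = 0.48
|Γ|² = 0.23
P_refl = |Γ|²·P_inc = 177 mW, P_del = (1 − |Γ|²)·P_inc = 590 mW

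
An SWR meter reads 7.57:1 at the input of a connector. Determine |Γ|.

|Γ| = (S − 1)/(S + 1) = (7.57 − 1)/(7.57 + 1) = 6.57/8.57

|Γ| ≈ 0.767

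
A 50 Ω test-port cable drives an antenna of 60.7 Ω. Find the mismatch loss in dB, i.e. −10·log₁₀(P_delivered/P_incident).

mismatch loss ≈ 0.0408 dB

Γ = (60.7 − 50)/(60.7 + 50) = 0.0967
|Γ|² = 0.00934, so P_del/P_inc = 1 − |Γ|² = 0.991
ML = −10·log₁₀(1 − |Γ|²)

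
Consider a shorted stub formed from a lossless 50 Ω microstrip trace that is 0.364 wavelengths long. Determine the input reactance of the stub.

X_in ≈ -57.4 Ω (capacitive)

βl = 2π × 0.364 = 131°
tan(βl) = -1.15
For a shorted stub, Z_in = jZ_0·tan(βl)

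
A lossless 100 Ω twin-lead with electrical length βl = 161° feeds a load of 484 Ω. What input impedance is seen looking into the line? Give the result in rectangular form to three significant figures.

Z_in ≈ 143 + j204 Ω

tan(βl) = tan(161°) = -0.344
Z_in = Z_0·(Z_L + jZ_0·tanβl)/(Z_0 + jZ_L·tanβl)
     = 100·(484 − j34.4)/(100 − j167)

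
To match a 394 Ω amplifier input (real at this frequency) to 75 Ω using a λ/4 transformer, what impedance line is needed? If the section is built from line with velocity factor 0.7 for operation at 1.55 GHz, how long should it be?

Z_qwt ≈ 172 Ω; length ≈ 3.39 cm

Z_qwt = √(Z_0·R_L) = √(75 × 394) = √29550
λ = 0.7·c/f = 0.135 m, so l = λ/4 = 0.0339 m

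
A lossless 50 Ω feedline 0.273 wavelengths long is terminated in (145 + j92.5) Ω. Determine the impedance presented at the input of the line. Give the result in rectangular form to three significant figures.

βl = 2π × 0.273 = 98.3°
tan(βl) = tan(98.3°) = -6.87
Z_in = Z_0·(Z_L + jZ_0·tanβl)/(Z_0 + jZ_L·tanβl)
     = 50·(145 − j251)/(686 − j996)

Z_in ≈ 11.9 − j0.946 Ω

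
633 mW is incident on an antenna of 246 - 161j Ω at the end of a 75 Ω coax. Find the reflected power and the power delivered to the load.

|Γ| = |(171 − j161)/(321 − j161)| = 0.654
|Γ|² = 0.428
P_refl = |Γ|²·P_inc = 271 mW, P_del = (1 − |Γ|²)·P_inc = 362 mW

P_reflected ≈ 271 mW; P_delivered ≈ 362 mW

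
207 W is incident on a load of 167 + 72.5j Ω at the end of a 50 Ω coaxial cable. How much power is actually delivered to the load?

P_delivered ≈ 132 W

|Γ| = |(117 + j72.5)/(217 + j72.5)| = 0.602
|Γ|² = 0.362
P_refl = |Γ|²·P_inc = 74.9 W, P_del = (1 − |Γ|²)·P_inc = 132 W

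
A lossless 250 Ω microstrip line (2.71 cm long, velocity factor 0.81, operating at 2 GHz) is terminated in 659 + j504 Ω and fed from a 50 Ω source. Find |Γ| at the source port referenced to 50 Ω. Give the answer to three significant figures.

λ = v/f = 0.81·c / 2 GHz = 0.122 m
βl = 2π·l/λ = 2π × 0.223 = 80.3°
tan(βl) = 5.85
Z_in = Z_0·(Z_L + jZ_0·tanβl)/(Z_0 + jZ_L·tanβl) = 65.5 − j88.6 Ω
Γ_s = (Z_in − Z_s)/(Z_in + Z_s) = (15.5 − j88.6)/(116 − j88.6), |Γ_s| = 0.618

|Γ| ≈ 0.618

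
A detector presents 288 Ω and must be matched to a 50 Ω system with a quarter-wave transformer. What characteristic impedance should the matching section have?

Z_qwt ≈ 120 Ω

Z_qwt = √(Z_0·R_L) = √(50 × 288) = √14400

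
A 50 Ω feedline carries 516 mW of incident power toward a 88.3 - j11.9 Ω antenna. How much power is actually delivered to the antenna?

|Γ| = |(38.3 − j11.9)/(138.3 − j11.9)| = 0.289
|Γ|² = 0.0835
P_refl = |Γ|²·P_inc = 43.1 mW, P_del = (1 − |Γ|²)·P_inc = 473 mW

P_delivered ≈ 473 mW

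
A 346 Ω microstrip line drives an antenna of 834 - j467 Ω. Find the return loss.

Γ = (488 − j467)/(1180 − j467), |Γ| = 0.532
RL = −20·log₁₀|Γ| = −20·log₁₀(0.532)

RL ≈ 5.48 dB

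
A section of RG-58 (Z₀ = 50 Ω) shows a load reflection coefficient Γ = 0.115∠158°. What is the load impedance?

Z_L ≈ 40.2 + j3.51 Ω

Z_L = Z_0·(1 + Γ)/(1 − Γ) = 50·(0.893 + j0.0431)/(1.11 − j0.0431)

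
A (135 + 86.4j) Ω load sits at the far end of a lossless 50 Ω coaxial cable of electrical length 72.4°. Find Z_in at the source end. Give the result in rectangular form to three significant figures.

Z_in ≈ 16 − j24.2 Ω

tan(βl) = tan(72.4°) = 3.15
Z_in = Z_0·(Z_L + jZ_0·tanβl)/(Z_0 + jZ_L·tanβl)
     = 50·(135 + j244)/(-222 + j426)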